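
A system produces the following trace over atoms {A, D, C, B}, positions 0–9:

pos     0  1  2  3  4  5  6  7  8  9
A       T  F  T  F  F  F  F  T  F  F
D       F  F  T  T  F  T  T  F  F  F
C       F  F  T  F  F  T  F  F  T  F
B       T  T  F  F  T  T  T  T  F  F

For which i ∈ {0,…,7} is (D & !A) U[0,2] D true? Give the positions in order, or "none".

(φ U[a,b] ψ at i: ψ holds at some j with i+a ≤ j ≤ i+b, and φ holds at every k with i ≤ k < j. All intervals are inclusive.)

2, 3, 5, 6

Evaluate at each i in [0,7]:
  i=0: ✗ (lhs fails at k=0 before rhs at j=2)
  i=1: ✗ (lhs fails at k=1 before rhs at j=2)
  i=2: ✓ (rhs at j=2)
  i=3: ✓ (rhs at j=3)
  i=4: ✗ (lhs fails at k=4 before rhs at j=5)
  i=5: ✓ (rhs at j=5)
  i=6: ✓ (rhs at j=6)
  i=7: ✗ (no rhs in [7,9])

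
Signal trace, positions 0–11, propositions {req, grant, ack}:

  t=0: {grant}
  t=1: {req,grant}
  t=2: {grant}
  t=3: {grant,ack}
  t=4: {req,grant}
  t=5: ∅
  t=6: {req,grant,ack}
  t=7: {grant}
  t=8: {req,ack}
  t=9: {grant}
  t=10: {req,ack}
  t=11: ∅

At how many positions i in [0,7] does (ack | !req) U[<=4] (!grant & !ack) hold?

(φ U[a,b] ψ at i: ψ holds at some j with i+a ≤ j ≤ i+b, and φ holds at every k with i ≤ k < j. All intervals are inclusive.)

Evaluate at each i in [0,7]:
  i=0: ✗ (no rhs in [0,4])
  i=1: ✗ (lhs fails at k=1 before rhs at j=5)
  i=2: ✗ (lhs fails at k=4 before rhs at j=5)
  i=3: ✗ (lhs fails at k=4 before rhs at j=5)
  i=4: ✗ (lhs fails at k=4 before rhs at j=5)
  i=5: ✓ (rhs at j=5)
  i=6: ✗ (no rhs in [6,10])
  i=7: ✓ (rhs at j=11; lhs holds on [7,10])
Positions where it holds: {5, 7} → 2.

2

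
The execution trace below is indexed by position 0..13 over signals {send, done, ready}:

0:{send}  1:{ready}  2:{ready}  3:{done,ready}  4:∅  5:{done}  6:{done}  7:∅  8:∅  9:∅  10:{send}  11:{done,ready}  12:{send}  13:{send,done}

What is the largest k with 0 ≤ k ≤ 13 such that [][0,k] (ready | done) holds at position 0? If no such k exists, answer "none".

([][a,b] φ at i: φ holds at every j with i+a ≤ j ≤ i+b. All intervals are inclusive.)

(ready | done) must hold from j=0 onward; find where it first fails.
  j=0: fails → no k works.

none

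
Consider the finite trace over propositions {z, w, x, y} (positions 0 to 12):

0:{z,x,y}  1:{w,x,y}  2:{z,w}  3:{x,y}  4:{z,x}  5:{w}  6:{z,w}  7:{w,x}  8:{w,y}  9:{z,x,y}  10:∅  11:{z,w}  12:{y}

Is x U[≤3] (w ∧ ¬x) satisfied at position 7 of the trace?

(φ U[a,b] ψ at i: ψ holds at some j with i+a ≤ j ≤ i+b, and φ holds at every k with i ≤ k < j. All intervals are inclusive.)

Yes

Need some j in [7,10] with (w ∧ ¬x), and x at every k in [7,j-1].
  j=7: (w ∧ ¬x) false.
  j=8: (w ∧ ¬x) holds; x holds at every k in [7,7] → satisfied.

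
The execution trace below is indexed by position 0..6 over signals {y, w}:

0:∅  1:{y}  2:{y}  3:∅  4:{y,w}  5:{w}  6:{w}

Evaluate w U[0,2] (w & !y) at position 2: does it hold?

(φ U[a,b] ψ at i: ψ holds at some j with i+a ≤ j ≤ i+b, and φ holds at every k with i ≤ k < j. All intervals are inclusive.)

False

Need some j in [2,4] with (w & !y), and w at every k in [2,j-1].
  j=2: (w & !y) false.
  j=3: (w & !y) false.
  j=4: (w & !y) false.
No j in the window works → until fails.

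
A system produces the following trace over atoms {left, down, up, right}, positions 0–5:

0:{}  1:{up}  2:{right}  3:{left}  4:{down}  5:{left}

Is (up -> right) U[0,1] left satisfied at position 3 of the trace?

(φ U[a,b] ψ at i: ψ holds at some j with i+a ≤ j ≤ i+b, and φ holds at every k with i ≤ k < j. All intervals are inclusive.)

Need some j in [3,4] with left, and (up -> right) at every k in [3,j-1].
  j=3: left holds; no prefix to check → satisfied.

True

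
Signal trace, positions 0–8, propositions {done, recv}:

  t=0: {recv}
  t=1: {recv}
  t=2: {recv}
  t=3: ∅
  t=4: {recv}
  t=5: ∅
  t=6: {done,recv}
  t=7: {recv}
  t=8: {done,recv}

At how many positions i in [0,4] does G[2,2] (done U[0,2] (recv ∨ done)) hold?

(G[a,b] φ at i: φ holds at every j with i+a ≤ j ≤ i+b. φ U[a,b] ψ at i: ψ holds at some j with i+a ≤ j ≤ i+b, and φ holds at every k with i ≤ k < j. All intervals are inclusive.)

3

Evaluate at each i in [0,4]:
  i=0: ✓ (all of [2,2])
  i=1: ✗ (fails at j=3)
  i=2: ✓ (all of [4,4])
  i=3: ✗ (fails at j=5)
  i=4: ✓ (all of [6,6])
Positions where it holds: {0, 2, 4} → 3.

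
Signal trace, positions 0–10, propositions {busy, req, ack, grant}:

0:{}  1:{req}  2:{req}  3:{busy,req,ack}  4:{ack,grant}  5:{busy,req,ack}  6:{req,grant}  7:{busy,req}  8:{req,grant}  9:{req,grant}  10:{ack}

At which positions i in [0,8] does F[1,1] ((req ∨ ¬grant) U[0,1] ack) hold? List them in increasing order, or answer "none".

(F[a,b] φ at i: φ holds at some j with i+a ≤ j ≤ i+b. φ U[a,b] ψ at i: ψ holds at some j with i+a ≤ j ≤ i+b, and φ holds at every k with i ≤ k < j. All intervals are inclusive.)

1, 2, 3, 4, 8

Evaluate at each i in [0,8]:
  i=0: ✗ (none in [1,1])
  i=1: ✓ (witness j=2)
  i=2: ✓ (witness j=3)
  i=3: ✓ (witness j=4)
  i=4: ✓ (witness j=5)
  i=5: ✗ (none in [6,6])
  i=6: ✗ (none in [7,7])
  i=7: ✗ (none in [8,8])
  i=8: ✓ (witness j=9)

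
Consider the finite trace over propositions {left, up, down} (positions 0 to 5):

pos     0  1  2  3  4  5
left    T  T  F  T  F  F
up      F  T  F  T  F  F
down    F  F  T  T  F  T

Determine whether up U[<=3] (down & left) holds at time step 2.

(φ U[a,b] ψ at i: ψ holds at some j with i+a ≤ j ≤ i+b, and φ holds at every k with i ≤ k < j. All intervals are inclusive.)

Need some j in [2,5] with (down & left), and up at every k in [2,j-1].
  j=2: (down & left) false.
  j=3: (down & left) holds, but up fails at k=2 → not this j.
  j=4: (down & left) false.
  j=5: (down & left) false.
No j in the window works → until fails.

Does not hold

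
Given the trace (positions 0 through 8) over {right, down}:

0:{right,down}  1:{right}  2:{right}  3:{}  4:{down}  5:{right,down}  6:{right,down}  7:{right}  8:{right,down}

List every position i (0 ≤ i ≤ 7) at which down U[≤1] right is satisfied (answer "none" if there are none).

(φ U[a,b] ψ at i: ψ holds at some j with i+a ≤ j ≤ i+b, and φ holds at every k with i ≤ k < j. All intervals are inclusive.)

Evaluate at each i in [0,7]:
  i=0: ✓ (rhs at j=0)
  i=1: ✓ (rhs at j=1)
  i=2: ✓ (rhs at j=2)
  i=3: ✗ (no rhs in [3,4])
  i=4: ✓ (rhs at j=5; lhs holds on [4,4])
  i=5: ✓ (rhs at j=5)
  i=6: ✓ (rhs at j=6)
  i=7: ✓ (rhs at j=7)

0, 1, 2, 4, 5, 6, 7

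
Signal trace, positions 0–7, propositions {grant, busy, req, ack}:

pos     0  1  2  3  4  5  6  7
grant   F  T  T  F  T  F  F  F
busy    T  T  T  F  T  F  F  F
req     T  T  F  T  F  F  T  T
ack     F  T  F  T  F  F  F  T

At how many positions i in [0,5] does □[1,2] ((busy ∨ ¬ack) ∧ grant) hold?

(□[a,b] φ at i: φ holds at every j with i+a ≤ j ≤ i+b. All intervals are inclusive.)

Evaluate at each i in [0,5]:
  i=0: ✓ (all of [1,2])
  i=1: ✗ (fails at j=3)
  i=2: ✗ (fails at j=3)
  i=3: ✗ (fails at j=5)
  i=4: ✗ (fails at j=5)
  i=5: ✗ (fails at j=6)
Positions where it holds: {0} → 1.

1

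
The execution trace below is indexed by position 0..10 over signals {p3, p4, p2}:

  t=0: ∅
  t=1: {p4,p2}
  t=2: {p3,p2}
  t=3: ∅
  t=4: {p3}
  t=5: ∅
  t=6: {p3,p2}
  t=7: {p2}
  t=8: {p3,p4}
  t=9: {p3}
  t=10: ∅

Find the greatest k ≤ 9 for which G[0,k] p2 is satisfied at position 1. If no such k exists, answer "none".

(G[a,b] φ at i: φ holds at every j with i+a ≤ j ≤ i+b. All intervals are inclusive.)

1

p2 must hold from j=1 onward; find where it first fails.
  j=1: holds
  j=2: holds
  j=3: fails
Holds on [1,2], so largest k = 1.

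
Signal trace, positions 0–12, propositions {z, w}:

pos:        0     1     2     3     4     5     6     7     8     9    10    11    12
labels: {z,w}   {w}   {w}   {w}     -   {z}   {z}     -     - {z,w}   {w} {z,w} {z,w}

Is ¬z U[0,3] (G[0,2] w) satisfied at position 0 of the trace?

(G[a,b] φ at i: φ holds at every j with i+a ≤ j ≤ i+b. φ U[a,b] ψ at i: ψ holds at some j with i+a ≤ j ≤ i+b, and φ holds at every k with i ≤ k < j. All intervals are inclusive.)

Holds

Need some j in [0,3] with G[0,2] w, and ¬z at every k in [0,j-1].
  j=0: G[0,2] w holds; no prefix to check → satisfied.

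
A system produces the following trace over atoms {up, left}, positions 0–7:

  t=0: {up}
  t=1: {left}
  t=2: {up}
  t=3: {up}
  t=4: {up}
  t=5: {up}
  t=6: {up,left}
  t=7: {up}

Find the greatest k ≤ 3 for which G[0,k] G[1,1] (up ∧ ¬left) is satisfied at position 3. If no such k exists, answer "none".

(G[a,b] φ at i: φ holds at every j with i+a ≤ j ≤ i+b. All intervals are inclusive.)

1

G[1,1] (up ∧ ¬left) must hold from j=3 onward; find where it first fails.
  j=3: holds
  j=4: holds
  j=5: fails
Holds on [3,4], so largest k = 1.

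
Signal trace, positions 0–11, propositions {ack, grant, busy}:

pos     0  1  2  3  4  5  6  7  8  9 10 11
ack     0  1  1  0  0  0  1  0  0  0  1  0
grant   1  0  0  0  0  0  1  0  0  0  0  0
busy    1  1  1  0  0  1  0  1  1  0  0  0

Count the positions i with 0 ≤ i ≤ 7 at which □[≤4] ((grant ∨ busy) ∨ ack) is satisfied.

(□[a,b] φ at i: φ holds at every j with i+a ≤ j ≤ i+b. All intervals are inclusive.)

0

Evaluate at each i in [0,7]:
  i=0: ✗ (fails at j=3)
  i=1: ✗ (fails at j=3)
  i=2: ✗ (fails at j=3)
  i=3: ✗ (fails at j=3)
  i=4: ✗ (fails at j=4)
  i=5: ✗ (fails at j=9)
  i=6: ✗ (fails at j=9)
  i=7: ✗ (fails at j=9)
Positions where it holds: {} → 0.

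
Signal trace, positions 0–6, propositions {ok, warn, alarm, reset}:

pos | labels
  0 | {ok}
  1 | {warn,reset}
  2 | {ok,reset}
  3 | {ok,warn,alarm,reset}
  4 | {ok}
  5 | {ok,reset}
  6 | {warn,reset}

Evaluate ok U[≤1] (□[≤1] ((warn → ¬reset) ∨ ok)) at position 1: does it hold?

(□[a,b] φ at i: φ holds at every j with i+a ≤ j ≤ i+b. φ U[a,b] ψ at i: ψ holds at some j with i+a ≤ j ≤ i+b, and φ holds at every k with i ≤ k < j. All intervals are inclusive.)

Need some j in [1,2] with □[≤1] ((warn → ¬reset) ∨ ok), and ok at every k in [1,j-1].
  j=1: □[≤1] ((warn → ¬reset) ∨ ok) — fails at 1.
  j=2: □[≤1] ((warn → ¬reset) ∨ ok) holds, but ok fails at k=1 → not this j.
No j in the window works → until fails.

No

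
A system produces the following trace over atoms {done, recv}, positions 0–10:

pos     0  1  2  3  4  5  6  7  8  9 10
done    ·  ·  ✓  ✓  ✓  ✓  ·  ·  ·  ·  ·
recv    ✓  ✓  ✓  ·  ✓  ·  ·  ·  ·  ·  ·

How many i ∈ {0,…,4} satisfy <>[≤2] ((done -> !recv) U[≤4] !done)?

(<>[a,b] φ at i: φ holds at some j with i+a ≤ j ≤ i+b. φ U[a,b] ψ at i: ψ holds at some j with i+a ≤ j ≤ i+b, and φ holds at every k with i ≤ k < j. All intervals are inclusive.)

4

Evaluate at each i in [0,4]:
  i=0: ✓ (witness j=0)
  i=1: ✓ (witness j=1)
  i=2: ✗ (none in [2,4])
  i=3: ✓ (witness j=5)
  i=4: ✓ (witness j=5)
Positions where it holds: {0, 1, 3, 4} → 4.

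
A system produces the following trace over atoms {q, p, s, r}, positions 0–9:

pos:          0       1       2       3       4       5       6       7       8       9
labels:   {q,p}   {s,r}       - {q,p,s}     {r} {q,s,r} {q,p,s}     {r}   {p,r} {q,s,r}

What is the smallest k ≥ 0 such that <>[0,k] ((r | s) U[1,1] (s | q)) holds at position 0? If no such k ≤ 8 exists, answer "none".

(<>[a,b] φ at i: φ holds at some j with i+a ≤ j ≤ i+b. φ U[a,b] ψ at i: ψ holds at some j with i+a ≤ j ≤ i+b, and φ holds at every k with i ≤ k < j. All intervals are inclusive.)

4

Scan j = 0,1,… for ((r | s) U[1,1] (s | q)):
  j=0: fails
  j=1: fails
  j=2: fails
  j=3: fails
  j=4: holds
First hit at j=4, so smallest k = 4-0 = 4.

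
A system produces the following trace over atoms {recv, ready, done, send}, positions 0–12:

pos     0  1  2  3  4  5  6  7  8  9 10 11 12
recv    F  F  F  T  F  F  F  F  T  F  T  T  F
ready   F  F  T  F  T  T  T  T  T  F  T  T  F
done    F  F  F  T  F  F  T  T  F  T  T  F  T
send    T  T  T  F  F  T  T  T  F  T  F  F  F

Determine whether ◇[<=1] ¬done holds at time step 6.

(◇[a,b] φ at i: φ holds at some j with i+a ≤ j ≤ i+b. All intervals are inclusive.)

False

Check ¬done at each j in [6,7]:
  j=6: false
  j=7: false
No position in the window satisfies it → formula fails.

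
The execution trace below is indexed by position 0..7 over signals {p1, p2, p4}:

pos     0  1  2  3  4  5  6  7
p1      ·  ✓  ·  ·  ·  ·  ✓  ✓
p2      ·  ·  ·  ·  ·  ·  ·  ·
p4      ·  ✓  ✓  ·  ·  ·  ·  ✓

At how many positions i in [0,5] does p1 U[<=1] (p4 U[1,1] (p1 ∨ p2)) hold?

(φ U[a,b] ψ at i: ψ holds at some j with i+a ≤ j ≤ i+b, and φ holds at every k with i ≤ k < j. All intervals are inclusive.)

Evaluate at each i in [0,5]:
  i=0: ✗ (no rhs in [0,1])
  i=1: ✗ (no rhs in [1,2])
  i=2: ✗ (no rhs in [2,3])
  i=3: ✗ (no rhs in [3,4])
  i=4: ✗ (no rhs in [4,5])
  i=5: ✗ (no rhs in [5,6])
Positions where it holds: {} → 0.

0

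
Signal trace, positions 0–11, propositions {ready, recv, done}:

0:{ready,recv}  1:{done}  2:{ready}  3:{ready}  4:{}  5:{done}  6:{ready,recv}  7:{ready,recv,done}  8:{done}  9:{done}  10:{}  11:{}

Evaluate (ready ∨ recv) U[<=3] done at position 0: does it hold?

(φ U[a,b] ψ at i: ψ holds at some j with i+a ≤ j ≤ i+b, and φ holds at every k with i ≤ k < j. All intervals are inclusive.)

Need some j in [0,3] with done, and (ready ∨ recv) at every k in [0,j-1].
  j=0: done false.
  j=1: done holds; (ready ∨ recv) holds at every k in [0,0] → satisfied.

Holds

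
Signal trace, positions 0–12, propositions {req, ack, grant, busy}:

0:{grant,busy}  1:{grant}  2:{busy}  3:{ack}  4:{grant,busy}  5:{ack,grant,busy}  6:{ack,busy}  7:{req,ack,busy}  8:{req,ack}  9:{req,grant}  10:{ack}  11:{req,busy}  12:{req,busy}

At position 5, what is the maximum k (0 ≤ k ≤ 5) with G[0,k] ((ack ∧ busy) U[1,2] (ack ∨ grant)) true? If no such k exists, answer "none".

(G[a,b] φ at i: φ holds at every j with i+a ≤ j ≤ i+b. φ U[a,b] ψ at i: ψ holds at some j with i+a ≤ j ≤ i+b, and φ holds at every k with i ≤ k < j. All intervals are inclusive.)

((ack ∧ busy) U[1,2] (ack ∨ grant)) must hold from j=5 onward; find where it first fails.
  j=5: holds
  j=6: holds
  j=7: holds
  j=8: fails
Holds on [5,7], so largest k = 2.

2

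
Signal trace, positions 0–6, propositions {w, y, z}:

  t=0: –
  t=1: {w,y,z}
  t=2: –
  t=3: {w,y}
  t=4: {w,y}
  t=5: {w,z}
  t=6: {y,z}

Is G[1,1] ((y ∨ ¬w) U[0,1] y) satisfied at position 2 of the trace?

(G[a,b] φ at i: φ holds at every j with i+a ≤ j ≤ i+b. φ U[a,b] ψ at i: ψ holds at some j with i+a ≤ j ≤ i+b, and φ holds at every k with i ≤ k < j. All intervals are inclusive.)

Check ((y ∨ ¬w) U[0,1] y) at every j in [3,3]:
  j=3: holds
All positions satisfy it → formula holds.

Holds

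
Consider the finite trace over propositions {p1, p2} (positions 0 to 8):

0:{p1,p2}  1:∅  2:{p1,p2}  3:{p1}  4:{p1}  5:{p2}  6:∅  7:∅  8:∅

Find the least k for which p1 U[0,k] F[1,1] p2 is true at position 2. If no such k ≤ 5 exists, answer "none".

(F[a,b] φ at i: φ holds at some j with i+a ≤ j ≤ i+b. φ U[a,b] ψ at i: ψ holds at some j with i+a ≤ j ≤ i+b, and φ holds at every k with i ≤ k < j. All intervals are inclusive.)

Need earliest j ≥ 2 with F[1,1] p2, and p1 at every k in [2,j-1].
  j=2: rhs fails.
  j=3: rhs fails.
  j=4: rhs holds; lhs holds on [2,3]. k = 2.

2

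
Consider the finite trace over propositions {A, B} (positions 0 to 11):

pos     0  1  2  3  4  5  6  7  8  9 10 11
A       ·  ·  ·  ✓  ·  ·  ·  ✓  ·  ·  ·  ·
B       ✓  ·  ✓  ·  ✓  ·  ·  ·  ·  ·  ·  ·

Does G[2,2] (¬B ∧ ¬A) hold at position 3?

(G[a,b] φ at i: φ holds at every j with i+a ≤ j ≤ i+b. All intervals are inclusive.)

Check (¬B ∧ ¬A) at every j in [5,5]:
  j=5: true
All positions satisfy it → formula holds.

True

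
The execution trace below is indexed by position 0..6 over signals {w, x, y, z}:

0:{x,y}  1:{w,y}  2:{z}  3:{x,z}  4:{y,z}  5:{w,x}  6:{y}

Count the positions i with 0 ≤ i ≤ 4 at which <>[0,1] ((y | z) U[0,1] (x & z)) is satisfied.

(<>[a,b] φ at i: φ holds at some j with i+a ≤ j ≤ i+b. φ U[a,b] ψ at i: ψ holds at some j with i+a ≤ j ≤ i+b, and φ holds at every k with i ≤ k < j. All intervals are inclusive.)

3

Evaluate at each i in [0,4]:
  i=0: ✗ (none in [0,1])
  i=1: ✓ (witness j=2)
  i=2: ✓ (witness j=2)
  i=3: ✓ (witness j=3)
  i=4: ✗ (none in [4,5])
Positions where it holds: {1, 2, 3} → 3.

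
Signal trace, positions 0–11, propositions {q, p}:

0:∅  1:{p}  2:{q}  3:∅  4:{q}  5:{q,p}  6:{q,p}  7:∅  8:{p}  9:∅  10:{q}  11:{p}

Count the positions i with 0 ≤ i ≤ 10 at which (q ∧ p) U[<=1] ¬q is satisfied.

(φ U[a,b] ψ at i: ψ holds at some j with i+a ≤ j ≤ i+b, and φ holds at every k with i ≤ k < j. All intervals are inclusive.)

Evaluate at each i in [0,10]:
  i=0: ✓ (rhs at j=0)
  i=1: ✓ (rhs at j=1)
  i=2: ✗ (lhs fails at k=2 before rhs at j=3)
  i=3: ✓ (rhs at j=3)
  i=4: ✗ (no rhs in [4,5])
  i=5: ✗ (no rhs in [5,6])
  i=6: ✓ (rhs at j=7; lhs holds on [6,6])
  i=7: ✓ (rhs at j=7)
  i=8: ✓ (rhs at j=8)
  i=9: ✓ (rhs at j=9)
  i=10: ✗ (lhs fails at k=10 before rhs at j=11)
Positions where it holds: {0, 1, 3, 6, 7, 8, 9} → 7.

7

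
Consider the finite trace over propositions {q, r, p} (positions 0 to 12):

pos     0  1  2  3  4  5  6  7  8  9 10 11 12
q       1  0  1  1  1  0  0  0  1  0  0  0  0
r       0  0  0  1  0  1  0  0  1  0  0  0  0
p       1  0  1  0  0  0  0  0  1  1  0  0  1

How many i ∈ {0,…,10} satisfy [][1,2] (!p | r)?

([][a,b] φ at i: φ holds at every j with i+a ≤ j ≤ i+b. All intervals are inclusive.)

Evaluate at each i in [0,10]:
  i=0: ✗ (fails at j=2)
  i=1: ✗ (fails at j=2)
  i=2: ✓ (all of [3,4])
  i=3: ✓ (all of [4,5])
  i=4: ✓ (all of [5,6])
  i=5: ✓ (all of [6,7])
  i=6: ✓ (all of [7,8])
  i=7: ✗ (fails at j=9)
  i=8: ✗ (fails at j=9)
  i=9: ✓ (all of [10,11])
  i=10: ✗ (fails at j=12)
Positions where it holds: {2, 3, 4, 5, 6, 9} → 6.

6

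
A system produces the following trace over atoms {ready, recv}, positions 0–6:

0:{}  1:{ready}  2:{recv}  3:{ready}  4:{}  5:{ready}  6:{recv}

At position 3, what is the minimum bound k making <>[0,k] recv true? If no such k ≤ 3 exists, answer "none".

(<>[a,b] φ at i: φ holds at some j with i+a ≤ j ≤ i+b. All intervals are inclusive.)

Scan j = 3,4,… for recv:
  j=3: fails
  j=4: fails
  j=5: fails
  j=6: holds
First hit at j=6, so smallest k = 6-3 = 3.

3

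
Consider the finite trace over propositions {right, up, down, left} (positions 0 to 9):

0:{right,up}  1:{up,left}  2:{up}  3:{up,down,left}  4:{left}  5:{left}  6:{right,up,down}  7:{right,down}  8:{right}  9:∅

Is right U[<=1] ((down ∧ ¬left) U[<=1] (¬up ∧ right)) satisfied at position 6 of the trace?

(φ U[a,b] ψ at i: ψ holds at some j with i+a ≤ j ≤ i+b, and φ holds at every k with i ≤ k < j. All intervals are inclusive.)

Yes

Need some j in [6,7] with ((down ∧ ¬left) U[<=1] (¬up ∧ right)), and right at every k in [6,j-1].
  j=6: ((down ∧ ¬left) U[<=1] (¬up ∧ right)) holds; no prefix to check → satisfied.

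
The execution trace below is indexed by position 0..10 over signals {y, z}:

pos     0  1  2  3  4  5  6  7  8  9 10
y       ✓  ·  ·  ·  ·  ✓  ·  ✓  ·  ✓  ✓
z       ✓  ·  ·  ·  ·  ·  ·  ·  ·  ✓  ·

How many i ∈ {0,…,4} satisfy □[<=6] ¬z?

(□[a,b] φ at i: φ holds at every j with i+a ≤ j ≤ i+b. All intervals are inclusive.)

2

Evaluate at each i in [0,4]:
  i=0: ✗ (fails at j=0)
  i=1: ✓ (all of [1,7])
  i=2: ✓ (all of [2,8])
  i=3: ✗ (fails at j=9)
  i=4: ✗ (fails at j=9)
Positions where it holds: {1, 2} → 2.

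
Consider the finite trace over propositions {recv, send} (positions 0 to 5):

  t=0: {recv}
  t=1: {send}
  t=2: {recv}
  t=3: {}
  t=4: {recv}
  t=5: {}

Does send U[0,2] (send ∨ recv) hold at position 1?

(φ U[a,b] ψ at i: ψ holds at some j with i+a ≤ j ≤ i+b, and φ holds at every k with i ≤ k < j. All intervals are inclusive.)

Need some j in [1,3] with (send ∨ recv), and send at every k in [1,j-1].
  j=1: (send ∨ recv) holds; no prefix to check → satisfied.

Yes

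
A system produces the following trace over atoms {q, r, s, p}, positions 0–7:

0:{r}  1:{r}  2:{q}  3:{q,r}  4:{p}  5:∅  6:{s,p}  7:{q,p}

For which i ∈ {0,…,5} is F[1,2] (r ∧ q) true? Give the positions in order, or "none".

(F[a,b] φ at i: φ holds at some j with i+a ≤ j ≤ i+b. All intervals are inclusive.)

Evaluate at each i in [0,5]:
  i=0: ✗ (none in [1,2])
  i=1: ✓ (witness j=3)
  i=2: ✓ (witness j=3)
  i=3: ✗ (none in [4,5])
  i=4: ✗ (none in [5,6])
  i=5: ✗ (none in [6,7])

1, 2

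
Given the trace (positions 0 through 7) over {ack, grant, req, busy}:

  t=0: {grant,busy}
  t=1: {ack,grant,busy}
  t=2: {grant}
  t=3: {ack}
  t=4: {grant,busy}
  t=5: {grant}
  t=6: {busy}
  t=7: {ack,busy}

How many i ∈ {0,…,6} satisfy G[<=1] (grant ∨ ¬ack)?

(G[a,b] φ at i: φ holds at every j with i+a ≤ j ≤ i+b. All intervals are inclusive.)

4

Evaluate at each i in [0,6]:
  i=0: ✓ (all of [0,1])
  i=1: ✓ (all of [1,2])
  i=2: ✗ (fails at j=3)
  i=3: ✗ (fails at j=3)
  i=4: ✓ (all of [4,5])
  i=5: ✓ (all of [5,6])
  i=6: ✗ (fails at j=7)
Positions where it holds: {0, 1, 4, 5} → 4.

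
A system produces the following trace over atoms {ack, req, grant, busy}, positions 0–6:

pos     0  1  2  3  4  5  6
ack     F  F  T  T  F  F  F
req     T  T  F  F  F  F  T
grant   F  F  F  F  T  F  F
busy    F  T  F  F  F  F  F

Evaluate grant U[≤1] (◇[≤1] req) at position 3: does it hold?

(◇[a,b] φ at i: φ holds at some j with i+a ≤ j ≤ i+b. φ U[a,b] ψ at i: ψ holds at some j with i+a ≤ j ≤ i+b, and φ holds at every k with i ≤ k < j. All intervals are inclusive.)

Need some j in [3,4] with ◇[≤1] req, and grant at every k in [3,j-1].
  j=3: ◇[≤1] req — fails (none in [3,4]).
  j=4: ◇[≤1] req — fails (none in [4,5]).
No j in the window works → until fails.

Does not hold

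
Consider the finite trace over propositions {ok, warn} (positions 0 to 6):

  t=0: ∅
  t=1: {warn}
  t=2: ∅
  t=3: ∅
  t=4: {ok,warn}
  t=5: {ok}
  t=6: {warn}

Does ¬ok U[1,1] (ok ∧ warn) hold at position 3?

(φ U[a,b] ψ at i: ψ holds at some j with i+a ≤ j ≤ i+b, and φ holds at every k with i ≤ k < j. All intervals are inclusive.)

Need some j in [4,4] with (ok ∧ warn), and ¬ok at every k in [3,j-1].
  j=4: (ok ∧ warn) holds; ¬ok holds at every k in [3,3] → satisfied.

True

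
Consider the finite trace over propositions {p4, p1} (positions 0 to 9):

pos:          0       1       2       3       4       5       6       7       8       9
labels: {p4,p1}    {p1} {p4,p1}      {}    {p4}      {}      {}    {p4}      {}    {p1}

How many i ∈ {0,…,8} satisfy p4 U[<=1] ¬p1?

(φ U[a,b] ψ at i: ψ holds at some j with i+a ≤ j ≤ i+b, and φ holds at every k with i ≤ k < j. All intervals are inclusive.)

7

Evaluate at each i in [0,8]:
  i=0: ✗ (no rhs in [0,1])
  i=1: ✗ (no rhs in [1,2])
  i=2: ✓ (rhs at j=3; lhs holds on [2,2])
  i=3: ✓ (rhs at j=3)
  i=4: ✓ (rhs at j=4)
  i=5: ✓ (rhs at j=5)
  i=6: ✓ (rhs at j=6)
  i=7: ✓ (rhs at j=7)
  i=8: ✓ (rhs at j=8)
Positions where it holds: {2, 3, 4, 5, 6, 7, 8} → 7.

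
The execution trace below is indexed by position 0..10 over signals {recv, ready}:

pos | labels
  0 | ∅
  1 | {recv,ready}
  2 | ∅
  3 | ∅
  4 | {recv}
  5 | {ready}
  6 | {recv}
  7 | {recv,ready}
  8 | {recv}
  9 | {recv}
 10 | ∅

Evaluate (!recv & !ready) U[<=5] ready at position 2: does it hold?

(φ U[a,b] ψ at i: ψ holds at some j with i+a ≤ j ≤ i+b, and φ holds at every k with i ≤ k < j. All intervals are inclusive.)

Need some j in [2,7] with ready, and (!recv & !ready) at every k in [2,j-1].
  j=2: ready false.
  j=3: ready false.
  j=4: ready false.
  j=5: ready holds, but (!recv & !ready) fails at k=4 → not this j.
  j=6: ready false.
  j=7: ready holds, but (!recv & !ready) fails at k=4 → not this j.
No j in the window works → until fails.

No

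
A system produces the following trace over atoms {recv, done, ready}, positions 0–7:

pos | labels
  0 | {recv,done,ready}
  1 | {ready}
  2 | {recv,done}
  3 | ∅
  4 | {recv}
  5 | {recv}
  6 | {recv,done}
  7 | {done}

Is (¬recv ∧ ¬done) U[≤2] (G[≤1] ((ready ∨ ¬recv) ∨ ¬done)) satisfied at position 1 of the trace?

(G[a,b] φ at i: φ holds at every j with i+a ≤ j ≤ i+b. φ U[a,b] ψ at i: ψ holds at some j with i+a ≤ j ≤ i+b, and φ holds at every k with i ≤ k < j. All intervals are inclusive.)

Does not hold

Need some j in [1,3] with G[≤1] ((ready ∨ ¬recv) ∨ ¬done), and (¬recv ∧ ¬done) at every k in [1,j-1].
  j=1: G[≤1] ((ready ∨ ¬recv) ∨ ¬done) — fails at 2.
  j=2: G[≤1] ((ready ∨ ¬recv) ∨ ¬done) — fails at 2.
  j=3: G[≤1] ((ready ∨ ¬recv) ∨ ¬done) holds, but (¬recv ∧ ¬done) fails at k=2 → not this j.
No j in the window works → until fails.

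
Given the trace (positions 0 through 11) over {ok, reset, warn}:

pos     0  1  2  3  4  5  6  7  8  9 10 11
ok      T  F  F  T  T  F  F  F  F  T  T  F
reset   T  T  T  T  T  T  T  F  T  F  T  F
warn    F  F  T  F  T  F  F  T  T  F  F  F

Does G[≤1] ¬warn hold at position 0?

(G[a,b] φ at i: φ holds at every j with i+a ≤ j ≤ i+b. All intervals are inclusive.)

Holds

Check ¬warn at every j in [0,1]:
  j=0: true
  j=1: true
All positions satisfy it → formula holds.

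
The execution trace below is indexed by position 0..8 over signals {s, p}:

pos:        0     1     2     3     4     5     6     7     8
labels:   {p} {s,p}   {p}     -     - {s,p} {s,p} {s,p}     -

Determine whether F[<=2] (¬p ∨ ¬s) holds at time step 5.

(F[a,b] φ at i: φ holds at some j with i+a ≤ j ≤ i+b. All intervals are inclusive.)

False

Check (¬p ∨ ¬s) at each j in [5,7]:
  j=5: false
  j=6: false
  j=7: false
No position in the window satisfies it → formula fails.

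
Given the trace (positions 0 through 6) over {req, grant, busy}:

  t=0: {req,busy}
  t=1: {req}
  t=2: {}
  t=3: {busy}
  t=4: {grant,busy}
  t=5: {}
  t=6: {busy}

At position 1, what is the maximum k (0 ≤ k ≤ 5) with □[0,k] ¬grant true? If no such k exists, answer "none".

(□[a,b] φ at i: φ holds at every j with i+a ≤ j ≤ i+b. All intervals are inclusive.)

2

¬grant must hold from j=1 onward; find where it first fails.
  j=1: holds
  j=2: holds
  j=3: holds
  j=4: fails
Holds on [1,3], so largest k = 2.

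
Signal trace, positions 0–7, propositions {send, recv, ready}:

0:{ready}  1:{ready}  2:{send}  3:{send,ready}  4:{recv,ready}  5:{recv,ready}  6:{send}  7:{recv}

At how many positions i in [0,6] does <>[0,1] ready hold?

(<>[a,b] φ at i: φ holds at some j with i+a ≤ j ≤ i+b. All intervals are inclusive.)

Evaluate at each i in [0,6]:
  i=0: ✓ (witness j=0)
  i=1: ✓ (witness j=1)
  i=2: ✓ (witness j=3)
  i=3: ✓ (witness j=3)
  i=4: ✓ (witness j=4)
  i=5: ✓ (witness j=5)
  i=6: ✗ (none in [6,7])
Positions where it holds: {0, 1, 2, 3, 4, 5} → 6.

6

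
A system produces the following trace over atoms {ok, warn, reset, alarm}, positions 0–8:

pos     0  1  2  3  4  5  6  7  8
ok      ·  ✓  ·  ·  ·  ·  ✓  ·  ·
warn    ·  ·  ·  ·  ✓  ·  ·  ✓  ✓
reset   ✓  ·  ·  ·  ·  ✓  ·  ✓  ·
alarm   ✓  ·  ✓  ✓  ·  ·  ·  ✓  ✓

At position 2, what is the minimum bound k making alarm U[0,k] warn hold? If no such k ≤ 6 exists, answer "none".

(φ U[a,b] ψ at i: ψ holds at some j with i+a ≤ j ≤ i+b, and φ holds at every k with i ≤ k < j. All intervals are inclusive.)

Need earliest j ≥ 2 with warn, and alarm at every k in [2,j-1].
  j=2: rhs fails.
  j=3: rhs fails.
  j=4: rhs holds; lhs holds on [2,3]. k = 2.

2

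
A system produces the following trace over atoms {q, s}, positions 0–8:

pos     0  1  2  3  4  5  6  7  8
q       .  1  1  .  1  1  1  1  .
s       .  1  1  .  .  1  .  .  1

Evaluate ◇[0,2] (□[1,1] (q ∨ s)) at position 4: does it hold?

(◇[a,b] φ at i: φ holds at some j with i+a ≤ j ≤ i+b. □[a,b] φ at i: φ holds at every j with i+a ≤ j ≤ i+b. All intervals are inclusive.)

Check □[1,1] (q ∨ s) at each j in [4,6]:
  j=4: holds on [5,5]
  j=5: holds on [6,6]
  j=6: holds on [7,7]
Found at j=4 → formula holds.

True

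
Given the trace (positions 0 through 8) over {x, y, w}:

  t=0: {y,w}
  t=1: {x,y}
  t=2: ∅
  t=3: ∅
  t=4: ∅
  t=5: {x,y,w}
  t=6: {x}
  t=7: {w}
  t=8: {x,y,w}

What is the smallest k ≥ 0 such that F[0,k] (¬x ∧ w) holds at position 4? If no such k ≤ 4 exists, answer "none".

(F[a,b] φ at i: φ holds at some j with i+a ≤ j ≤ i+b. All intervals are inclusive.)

Scan j = 4,5,… for (¬x ∧ w):
  j=4: fails
  j=5: fails
  j=6: fails
  j=7: holds
First hit at j=7, so smallest k = 7-4 = 3.

3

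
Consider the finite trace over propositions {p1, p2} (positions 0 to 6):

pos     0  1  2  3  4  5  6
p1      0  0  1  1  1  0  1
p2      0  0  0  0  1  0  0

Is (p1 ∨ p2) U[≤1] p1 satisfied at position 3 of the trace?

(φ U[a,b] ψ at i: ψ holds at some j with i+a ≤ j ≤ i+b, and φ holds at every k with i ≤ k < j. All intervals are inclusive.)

Yes

Need some j in [3,4] with p1, and (p1 ∨ p2) at every k in [3,j-1].
  j=3: p1 holds; no prefix to check → satisfied.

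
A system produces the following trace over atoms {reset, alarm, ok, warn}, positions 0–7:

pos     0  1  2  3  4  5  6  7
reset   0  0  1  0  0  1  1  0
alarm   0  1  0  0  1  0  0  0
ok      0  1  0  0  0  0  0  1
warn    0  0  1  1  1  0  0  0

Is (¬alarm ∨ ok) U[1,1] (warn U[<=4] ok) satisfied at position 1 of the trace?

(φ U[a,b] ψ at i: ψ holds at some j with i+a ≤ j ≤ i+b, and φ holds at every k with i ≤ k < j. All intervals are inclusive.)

False

Need some j in [2,2] with (warn U[<=4] ok), and (¬alarm ∨ ok) at every k in [1,j-1].
  j=2: (warn U[<=4] ok) — fails.
No j in the window works → until fails.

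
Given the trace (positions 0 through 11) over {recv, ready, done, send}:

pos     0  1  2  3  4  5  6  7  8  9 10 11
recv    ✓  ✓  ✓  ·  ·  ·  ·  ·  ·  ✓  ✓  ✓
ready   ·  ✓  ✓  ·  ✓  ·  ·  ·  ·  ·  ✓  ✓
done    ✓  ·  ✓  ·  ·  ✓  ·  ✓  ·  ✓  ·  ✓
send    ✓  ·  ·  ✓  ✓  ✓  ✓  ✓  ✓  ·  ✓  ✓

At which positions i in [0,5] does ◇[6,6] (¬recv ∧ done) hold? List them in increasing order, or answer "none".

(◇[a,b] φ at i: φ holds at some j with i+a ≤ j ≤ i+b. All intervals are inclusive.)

Evaluate at each i in [0,5]:
  i=0: ✗ (none in [6,6])
  i=1: ✓ (witness j=7)
  i=2: ✗ (none in [8,8])
  i=3: ✗ (none in [9,9])
  i=4: ✗ (none in [10,10])
  i=5: ✗ (none in [11,11])

1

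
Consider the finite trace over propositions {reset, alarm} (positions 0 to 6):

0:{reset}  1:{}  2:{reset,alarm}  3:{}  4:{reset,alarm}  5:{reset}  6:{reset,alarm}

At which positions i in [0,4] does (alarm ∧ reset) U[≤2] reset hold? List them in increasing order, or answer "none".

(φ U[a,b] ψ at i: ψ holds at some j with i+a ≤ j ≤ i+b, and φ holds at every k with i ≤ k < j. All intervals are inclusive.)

Evaluate at each i in [0,4]:
  i=0: ✓ (rhs at j=0)
  i=1: ✗ (lhs fails at k=1 before rhs at j=2)
  i=2: ✓ (rhs at j=2)
  i=3: ✗ (lhs fails at k=3 before rhs at j=4)
  i=4: ✓ (rhs at j=4)

0, 2, 4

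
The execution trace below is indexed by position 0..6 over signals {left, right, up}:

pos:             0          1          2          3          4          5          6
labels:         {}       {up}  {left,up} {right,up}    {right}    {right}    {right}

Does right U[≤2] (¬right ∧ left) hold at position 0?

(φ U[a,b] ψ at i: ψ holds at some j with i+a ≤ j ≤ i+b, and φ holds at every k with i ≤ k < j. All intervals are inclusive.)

Does not hold

Need some j in [0,2] with (¬right ∧ left), and right at every k in [0,j-1].
  j=0: (¬right ∧ left) false.
  j=1: (¬right ∧ left) false.
  j=2: (¬right ∧ left) holds, but right fails at k=0 → not this j.
No j in the window works → until fails.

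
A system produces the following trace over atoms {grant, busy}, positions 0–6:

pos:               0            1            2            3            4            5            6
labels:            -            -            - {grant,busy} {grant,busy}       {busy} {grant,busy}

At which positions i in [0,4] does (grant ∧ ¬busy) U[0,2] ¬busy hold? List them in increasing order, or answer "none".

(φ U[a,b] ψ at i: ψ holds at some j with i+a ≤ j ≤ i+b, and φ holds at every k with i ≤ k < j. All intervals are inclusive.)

0, 1, 2

Evaluate at each i in [0,4]:
  i=0: ✓ (rhs at j=0)
  i=1: ✓ (rhs at j=1)
  i=2: ✓ (rhs at j=2)
  i=3: ✗ (no rhs in [3,5])
  i=4: ✗ (no rhs in [4,6])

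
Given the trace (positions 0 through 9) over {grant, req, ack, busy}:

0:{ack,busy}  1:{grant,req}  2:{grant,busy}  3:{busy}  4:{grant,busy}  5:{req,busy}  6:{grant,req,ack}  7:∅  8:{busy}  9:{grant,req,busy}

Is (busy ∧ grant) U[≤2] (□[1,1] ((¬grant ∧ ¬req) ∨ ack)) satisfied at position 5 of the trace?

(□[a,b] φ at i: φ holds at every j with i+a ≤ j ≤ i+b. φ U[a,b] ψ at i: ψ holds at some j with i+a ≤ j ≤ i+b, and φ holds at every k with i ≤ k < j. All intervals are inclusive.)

Yes

Need some j in [5,7] with □[1,1] ((¬grant ∧ ¬req) ∨ ack), and (busy ∧ grant) at every k in [5,j-1].
  j=5: □[1,1] ((¬grant ∧ ¬req) ∨ ack) holds; no prefix to check → satisfied.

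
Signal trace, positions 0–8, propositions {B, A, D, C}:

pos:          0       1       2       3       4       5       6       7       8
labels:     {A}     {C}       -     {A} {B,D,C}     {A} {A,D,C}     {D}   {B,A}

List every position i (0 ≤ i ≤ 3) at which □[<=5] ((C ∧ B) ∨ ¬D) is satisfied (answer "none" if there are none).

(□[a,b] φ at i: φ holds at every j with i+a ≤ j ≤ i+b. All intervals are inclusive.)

0

Evaluate at each i in [0,3]:
  i=0: ✓ (all of [0,5])
  i=1: ✗ (fails at j=6)
  i=2: ✗ (fails at j=6)
  i=3: ✗ (fails at j=6)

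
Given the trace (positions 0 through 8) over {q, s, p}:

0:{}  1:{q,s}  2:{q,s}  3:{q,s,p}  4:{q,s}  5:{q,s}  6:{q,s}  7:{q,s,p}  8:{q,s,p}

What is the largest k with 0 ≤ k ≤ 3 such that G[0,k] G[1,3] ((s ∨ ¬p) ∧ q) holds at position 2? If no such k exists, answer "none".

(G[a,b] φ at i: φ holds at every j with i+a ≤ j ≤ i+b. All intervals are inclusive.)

G[1,3] ((s ∨ ¬p) ∧ q) must hold from j=2 onward; find where it first fails.
  j=2: holds
  j=3: holds
  j=4: holds
  j=5: holds
Holds through j=5; largest k = 3.

3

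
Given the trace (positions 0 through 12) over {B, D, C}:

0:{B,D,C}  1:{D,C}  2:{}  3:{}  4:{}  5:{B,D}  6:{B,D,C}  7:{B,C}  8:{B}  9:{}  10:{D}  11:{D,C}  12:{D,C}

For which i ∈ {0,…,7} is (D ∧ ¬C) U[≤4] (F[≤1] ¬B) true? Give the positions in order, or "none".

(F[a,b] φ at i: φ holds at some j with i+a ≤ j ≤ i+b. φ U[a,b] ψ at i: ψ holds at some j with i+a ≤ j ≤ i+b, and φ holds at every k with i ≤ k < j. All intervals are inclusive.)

Evaluate at each i in [0,7]:
  i=0: ✓ (rhs at j=0)
  i=1: ✓ (rhs at j=1)
  i=2: ✓ (rhs at j=2)
  i=3: ✓ (rhs at j=3)
  i=4: ✓ (rhs at j=4)
  i=5: ✗ (lhs fails at k=6 before rhs at j=8)
  i=6: ✗ (lhs fails at k=6 before rhs at j=8)
  i=7: ✗ (lhs fails at k=7 before rhs at j=8)

0, 1, 2, 3, 4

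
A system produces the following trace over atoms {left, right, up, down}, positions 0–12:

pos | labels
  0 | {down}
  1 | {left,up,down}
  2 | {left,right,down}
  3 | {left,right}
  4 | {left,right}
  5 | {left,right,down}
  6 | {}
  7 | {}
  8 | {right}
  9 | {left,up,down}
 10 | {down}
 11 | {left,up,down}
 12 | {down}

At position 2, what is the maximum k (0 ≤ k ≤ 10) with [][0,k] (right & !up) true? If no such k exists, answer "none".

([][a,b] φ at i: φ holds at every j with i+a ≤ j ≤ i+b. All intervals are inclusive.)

3

(right & !up) must hold from j=2 onward; find where it first fails.
  j=2: holds
  j=3: holds
  j=4: holds
  j=5: holds
  j=6: fails
Holds on [2,5], so largest k = 3.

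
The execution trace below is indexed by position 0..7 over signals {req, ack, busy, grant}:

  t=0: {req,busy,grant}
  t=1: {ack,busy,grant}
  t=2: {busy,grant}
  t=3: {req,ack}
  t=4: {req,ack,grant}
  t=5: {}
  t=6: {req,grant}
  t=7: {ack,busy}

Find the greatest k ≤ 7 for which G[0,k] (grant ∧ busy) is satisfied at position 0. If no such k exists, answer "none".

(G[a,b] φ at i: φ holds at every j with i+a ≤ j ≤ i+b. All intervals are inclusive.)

2

(grant ∧ busy) must hold from j=0 onward; find where it first fails.
  j=0: holds
  j=1: holds
  j=2: holds
  j=3: fails
Holds on [0,2], so largest k = 2.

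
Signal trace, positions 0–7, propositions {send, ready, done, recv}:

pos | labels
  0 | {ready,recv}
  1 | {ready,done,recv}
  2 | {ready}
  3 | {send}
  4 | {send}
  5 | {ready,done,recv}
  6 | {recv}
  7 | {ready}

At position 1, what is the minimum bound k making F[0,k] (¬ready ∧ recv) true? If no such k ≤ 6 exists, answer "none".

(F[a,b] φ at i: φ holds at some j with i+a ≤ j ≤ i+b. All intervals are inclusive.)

5

Scan j = 1,2,… for (¬ready ∧ recv):
  j=1: fails
  j=2: fails
  j=3: fails
  j=4: fails
  j=5: fails
  j=6: holds
First hit at j=6, so smallest k = 6-1 = 5.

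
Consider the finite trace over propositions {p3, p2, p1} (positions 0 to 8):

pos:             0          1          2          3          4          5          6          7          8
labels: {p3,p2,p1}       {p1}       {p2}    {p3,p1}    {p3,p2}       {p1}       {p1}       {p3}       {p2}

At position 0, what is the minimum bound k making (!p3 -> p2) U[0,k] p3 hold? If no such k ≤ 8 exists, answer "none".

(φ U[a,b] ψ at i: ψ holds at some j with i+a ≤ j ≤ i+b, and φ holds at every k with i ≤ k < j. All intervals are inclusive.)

Need earliest j ≥ 0 with p3, and (!p3 -> p2) at every k in [0,j-1].
  j=0: rhs holds (empty prefix). k = 0.

0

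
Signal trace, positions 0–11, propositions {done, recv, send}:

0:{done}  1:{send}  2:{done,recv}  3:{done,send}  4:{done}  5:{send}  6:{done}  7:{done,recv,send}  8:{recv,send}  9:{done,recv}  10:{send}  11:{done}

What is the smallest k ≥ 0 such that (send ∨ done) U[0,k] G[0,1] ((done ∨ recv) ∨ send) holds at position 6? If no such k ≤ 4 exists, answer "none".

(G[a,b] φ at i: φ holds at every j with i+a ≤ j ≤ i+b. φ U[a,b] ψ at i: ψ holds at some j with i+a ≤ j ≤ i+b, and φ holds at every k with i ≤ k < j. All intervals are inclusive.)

0

Need earliest j ≥ 6 with G[0,1] ((done ∨ recv) ∨ send), and (send ∨ done) at every k in [6,j-1].
  j=6: rhs holds (empty prefix). k = 0.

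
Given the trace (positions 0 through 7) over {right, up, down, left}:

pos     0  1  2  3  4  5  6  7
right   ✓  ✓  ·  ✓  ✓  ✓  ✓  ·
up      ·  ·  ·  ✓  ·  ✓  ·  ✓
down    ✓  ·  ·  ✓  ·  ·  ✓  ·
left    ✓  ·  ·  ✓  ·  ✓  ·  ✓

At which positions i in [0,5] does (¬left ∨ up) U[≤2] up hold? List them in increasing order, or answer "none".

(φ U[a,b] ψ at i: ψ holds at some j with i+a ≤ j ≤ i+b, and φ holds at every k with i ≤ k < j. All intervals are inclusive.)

Evaluate at each i in [0,5]:
  i=0: ✗ (no rhs in [0,2])
  i=1: ✓ (rhs at j=3; lhs holds on [1,2])
  i=2: ✓ (rhs at j=3; lhs holds on [2,2])
  i=3: ✓ (rhs at j=3)
  i=4: ✓ (rhs at j=5; lhs holds on [4,4])
  i=5: ✓ (rhs at j=5)

1, 2, 3, 4, 5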